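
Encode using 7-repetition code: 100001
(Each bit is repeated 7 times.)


Each bit -> 7 copies

111111100000000000000000000000000001111111


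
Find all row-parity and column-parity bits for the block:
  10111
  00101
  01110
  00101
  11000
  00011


Row parities: 001000
Column parities: 00010

Row P: 001000, Col P: 00010, Corner: 1


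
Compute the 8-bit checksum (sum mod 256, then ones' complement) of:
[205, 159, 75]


Sum = 439 mod 256 = 183
Complement = 72

72


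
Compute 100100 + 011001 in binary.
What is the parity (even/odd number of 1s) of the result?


100100 = 36
011001 = 25
Sum = 61 = 111101
1s count = 5

odd parity (5 ones in 111101)


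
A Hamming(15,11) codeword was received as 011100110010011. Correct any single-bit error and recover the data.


Syndrome = 0: no error detected

Data: 10010010011 (no errors)


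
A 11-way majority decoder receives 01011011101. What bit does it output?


Ones: 7 out of 11
Threshold: 6

1 (7/11 voted 1)


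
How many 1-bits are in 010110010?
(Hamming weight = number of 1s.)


Counting 1s in 010110010

4


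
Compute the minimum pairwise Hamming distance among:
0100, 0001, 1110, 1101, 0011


Comparing all pairs, minimum distance: 1
Can detect 0 errors, correct 0 errors

1


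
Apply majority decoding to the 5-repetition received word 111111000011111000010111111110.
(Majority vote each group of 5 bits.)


Groups: 11111, 10000, 11111, 00001, 01111, 11110
Majority votes: 101011

101011


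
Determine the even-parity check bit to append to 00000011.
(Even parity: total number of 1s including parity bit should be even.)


Number of 1s in data: 2
Parity bit: 0

0


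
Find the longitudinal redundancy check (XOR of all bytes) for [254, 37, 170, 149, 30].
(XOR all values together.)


XOR chain: 254 ^ 37 ^ 170 ^ 149 ^ 30 = 250

250


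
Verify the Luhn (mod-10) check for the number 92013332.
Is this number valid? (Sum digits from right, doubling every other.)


Luhn sum = 29
29 mod 10 = 9

Invalid (Luhn sum mod 10 = 9)


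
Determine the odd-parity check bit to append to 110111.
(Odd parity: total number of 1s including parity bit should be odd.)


Number of 1s in data: 5
Parity bit: 0

0


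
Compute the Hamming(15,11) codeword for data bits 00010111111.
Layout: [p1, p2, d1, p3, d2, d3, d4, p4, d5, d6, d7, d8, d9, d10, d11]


Parity bits: p1=0, p2=1, p3=1, p4=0

010100100111111


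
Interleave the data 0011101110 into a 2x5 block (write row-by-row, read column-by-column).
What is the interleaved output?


Matrix:
  00111
  01110
Read columns: 0001111110

0001111110


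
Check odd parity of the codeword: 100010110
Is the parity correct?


Number of 1s: 4

No, parity error (4 ones)


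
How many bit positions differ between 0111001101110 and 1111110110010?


XOR: 1000111011100
Count of 1s: 7

7


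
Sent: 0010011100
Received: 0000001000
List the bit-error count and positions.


XOR: 0010010100

3 error(s) at position(s): 2, 5, 7


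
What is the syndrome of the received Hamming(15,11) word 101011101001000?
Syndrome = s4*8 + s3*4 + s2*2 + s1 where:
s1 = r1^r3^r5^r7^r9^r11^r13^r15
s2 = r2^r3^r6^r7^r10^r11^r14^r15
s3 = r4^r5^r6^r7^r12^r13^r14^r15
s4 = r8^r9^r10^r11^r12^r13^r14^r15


s1=1, s2=1, s3=0, s4=0

Syndrome = 3 (error at position 3)


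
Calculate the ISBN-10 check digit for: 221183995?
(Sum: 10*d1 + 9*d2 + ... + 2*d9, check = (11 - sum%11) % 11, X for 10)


Weighted sum: 189
189 mod 11 = 2

Check digit: 9


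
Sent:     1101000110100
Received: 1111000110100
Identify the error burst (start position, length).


XOR: 0010000000000

Burst at position 2, length 1


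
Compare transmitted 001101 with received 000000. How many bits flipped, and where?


XOR: 001101

3 error(s) at position(s): 2, 3, 5


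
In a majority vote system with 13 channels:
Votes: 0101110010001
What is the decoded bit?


Ones: 6 out of 13
Threshold: 7

0 (6/13 voted 1)


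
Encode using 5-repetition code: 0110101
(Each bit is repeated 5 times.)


Each bit -> 5 copies

00000111111111100000111110000011111


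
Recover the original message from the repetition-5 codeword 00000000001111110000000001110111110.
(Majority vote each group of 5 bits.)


Groups: 00000, 00000, 11111, 10000, 00000, 11101, 11110
Majority votes: 0010011

0010011


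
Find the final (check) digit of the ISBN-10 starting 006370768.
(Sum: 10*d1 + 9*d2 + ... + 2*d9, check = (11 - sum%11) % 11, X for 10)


Weighted sum: 173
173 mod 11 = 8

Check digit: 3


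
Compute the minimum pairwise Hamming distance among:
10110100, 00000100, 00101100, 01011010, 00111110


Comparing all pairs, minimum distance: 2
Can detect 1 errors, correct 0 errors

2


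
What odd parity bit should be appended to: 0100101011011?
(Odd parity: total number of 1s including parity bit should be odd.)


Number of 1s in data: 7
Parity bit: 0

0


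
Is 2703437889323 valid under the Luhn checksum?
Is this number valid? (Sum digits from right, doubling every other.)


Luhn sum = 64
64 mod 10 = 4

Invalid (Luhn sum mod 10 = 4)


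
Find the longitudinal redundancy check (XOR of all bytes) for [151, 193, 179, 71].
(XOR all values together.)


XOR chain: 151 ^ 193 ^ 179 ^ 71 = 162

162


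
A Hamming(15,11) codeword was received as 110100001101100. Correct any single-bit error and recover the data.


Syndrome = 5: error at position 5

Data: 01001101100 (corrected bit 5)


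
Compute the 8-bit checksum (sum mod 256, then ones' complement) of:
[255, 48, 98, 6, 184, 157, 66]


Sum = 814 mod 256 = 46
Complement = 209

209


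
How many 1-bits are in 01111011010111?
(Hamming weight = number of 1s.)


Counting 1s in 01111011010111

10


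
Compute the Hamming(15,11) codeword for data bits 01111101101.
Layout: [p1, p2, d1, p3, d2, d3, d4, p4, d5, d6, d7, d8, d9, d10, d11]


Parity bits: p1=1, p2=0, p3=0, p4=1

100011111101101


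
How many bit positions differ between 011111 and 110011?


XOR: 101100
Count of 1s: 3

3


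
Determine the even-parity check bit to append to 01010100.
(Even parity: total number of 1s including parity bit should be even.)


Number of 1s in data: 3
Parity bit: 1

1


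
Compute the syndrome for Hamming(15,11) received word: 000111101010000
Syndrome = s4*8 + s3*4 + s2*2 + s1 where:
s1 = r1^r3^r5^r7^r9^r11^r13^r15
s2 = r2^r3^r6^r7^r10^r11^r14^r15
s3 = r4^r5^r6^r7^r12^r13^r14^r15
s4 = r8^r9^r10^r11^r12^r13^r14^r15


s1=0, s2=1, s3=0, s4=0

Syndrome = 2 (error at position 2)


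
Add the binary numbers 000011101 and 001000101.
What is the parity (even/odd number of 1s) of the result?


000011101 = 29
001000101 = 69
Sum = 98 = 1100010
1s count = 3

odd parity (3 ones in 1100010)


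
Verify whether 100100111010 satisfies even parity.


Number of 1s: 6

Yes, parity is correct (6 ones)


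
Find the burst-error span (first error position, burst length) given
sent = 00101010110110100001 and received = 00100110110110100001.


XOR: 00001100000000000000

Burst at position 4, length 2


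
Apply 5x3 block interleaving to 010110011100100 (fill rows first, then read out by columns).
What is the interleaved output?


Matrix:
  010
  110
  011
  100
  100
Read columns: 010111110000100

010111110000100


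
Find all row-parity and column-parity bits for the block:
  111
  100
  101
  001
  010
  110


Row parities: 110110
Column parities: 011

Row P: 110110, Col P: 011, Corner: 0


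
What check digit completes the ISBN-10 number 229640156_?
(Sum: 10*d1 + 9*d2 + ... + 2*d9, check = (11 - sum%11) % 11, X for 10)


Weighted sum: 207
207 mod 11 = 9

Check digit: 2


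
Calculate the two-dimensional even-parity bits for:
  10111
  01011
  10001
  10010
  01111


Row parities: 01000
Column parities: 10000

Row P: 01000, Col P: 10000, Corner: 1


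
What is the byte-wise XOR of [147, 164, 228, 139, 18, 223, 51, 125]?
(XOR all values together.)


XOR chain: 147 ^ 164 ^ 228 ^ 139 ^ 18 ^ 223 ^ 51 ^ 125 = 219

219


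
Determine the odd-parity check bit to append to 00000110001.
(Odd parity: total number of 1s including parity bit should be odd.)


Number of 1s in data: 3
Parity bit: 0

0


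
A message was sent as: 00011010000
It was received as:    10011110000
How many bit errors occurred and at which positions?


XOR: 10000100000

2 error(s) at position(s): 0, 5


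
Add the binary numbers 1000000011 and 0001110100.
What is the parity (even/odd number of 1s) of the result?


1000000011 = 515
0001110100 = 116
Sum = 631 = 1001110111
1s count = 7

odd parity (7 ones in 1001110111)


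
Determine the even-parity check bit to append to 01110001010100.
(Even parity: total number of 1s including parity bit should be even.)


Number of 1s in data: 6
Parity bit: 0

0


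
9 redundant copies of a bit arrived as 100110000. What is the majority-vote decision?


Ones: 3 out of 9
Threshold: 5

0 (3/9 voted 1)


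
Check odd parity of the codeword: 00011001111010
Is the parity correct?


Number of 1s: 7

Yes, parity is correct (7 ones)


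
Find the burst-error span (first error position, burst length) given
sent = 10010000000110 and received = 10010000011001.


XOR: 00000000011111

Burst at position 9, length 5


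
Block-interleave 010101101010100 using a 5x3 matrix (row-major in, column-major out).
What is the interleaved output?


Matrix:
  010
  101
  101
  010
  100
Read columns: 011011001001100

011011001001100


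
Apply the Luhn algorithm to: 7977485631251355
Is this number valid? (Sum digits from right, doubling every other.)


Luhn sum = 76
76 mod 10 = 6

Invalid (Luhn sum mod 10 = 6)


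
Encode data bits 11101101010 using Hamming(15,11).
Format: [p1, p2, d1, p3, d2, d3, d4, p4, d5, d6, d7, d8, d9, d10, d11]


Parity bits: p1=1, p2=0, p3=0, p4=0

101011001101010


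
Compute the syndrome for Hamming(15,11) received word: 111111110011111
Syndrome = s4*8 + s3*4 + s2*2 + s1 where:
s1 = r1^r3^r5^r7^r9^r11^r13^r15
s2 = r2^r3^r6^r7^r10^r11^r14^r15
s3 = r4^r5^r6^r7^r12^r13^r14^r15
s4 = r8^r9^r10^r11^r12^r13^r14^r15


s1=1, s2=1, s3=0, s4=0

Syndrome = 3 (error at position 3)


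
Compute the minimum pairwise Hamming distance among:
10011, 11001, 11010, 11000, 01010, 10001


Comparing all pairs, minimum distance: 1
Can detect 0 errors, correct 0 errors

1


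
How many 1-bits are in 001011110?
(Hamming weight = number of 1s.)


Counting 1s in 001011110

5


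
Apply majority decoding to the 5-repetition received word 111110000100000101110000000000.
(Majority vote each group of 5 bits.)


Groups: 11111, 00001, 00000, 10111, 00000, 00000
Majority votes: 100100

100100


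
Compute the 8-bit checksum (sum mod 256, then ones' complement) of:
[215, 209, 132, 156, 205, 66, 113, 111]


Sum = 1207 mod 256 = 183
Complement = 72

72


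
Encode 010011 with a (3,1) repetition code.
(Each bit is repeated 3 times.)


Each bit -> 3 copies

000111000000111111


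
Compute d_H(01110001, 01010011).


XOR: 00100010
Count of 1s: 2

2


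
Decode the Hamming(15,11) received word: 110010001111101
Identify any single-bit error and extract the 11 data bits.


Syndrome = 0: no error detected

Data: 01001111101 (no errors)


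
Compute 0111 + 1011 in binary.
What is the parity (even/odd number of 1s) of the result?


0111 = 7
1011 = 11
Sum = 18 = 10010
1s count = 2

even parity (2 ones in 10010)


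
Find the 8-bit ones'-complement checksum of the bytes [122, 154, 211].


Sum = 487 mod 256 = 231
Complement = 24

24


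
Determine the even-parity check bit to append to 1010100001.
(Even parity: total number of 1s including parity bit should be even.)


Number of 1s in data: 4
Parity bit: 0

0


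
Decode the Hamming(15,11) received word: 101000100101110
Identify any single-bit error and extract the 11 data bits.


Syndrome = 0: no error detected

Data: 10010101110 (no errors)


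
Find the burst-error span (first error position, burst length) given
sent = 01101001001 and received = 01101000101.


XOR: 00000001100

Burst at position 7, length 2


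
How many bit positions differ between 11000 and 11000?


XOR: 00000
Count of 1s: 0

0


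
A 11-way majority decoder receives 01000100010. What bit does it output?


Ones: 3 out of 11
Threshold: 6

0 (3/11 voted 1)


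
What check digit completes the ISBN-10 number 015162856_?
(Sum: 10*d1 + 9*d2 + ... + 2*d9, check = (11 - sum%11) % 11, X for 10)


Weighted sum: 161
161 mod 11 = 7

Check digit: 4


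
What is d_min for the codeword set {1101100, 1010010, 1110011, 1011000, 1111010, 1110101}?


Comparing all pairs, minimum distance: 2
Can detect 1 errors, correct 0 errors

2


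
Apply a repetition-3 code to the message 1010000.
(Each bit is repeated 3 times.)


Each bit -> 3 copies

111000111000000000000


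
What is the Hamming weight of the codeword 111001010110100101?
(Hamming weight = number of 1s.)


Counting 1s in 111001010110100101

10


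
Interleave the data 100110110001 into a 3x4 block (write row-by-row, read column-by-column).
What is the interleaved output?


Matrix:
  1001
  1011
  0001
Read columns: 110000010111

110000010111


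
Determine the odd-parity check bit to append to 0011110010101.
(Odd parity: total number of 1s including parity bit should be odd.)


Number of 1s in data: 7
Parity bit: 0

0


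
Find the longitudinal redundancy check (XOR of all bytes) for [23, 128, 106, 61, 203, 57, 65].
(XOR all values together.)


XOR chain: 23 ^ 128 ^ 106 ^ 61 ^ 203 ^ 57 ^ 65 = 115

115


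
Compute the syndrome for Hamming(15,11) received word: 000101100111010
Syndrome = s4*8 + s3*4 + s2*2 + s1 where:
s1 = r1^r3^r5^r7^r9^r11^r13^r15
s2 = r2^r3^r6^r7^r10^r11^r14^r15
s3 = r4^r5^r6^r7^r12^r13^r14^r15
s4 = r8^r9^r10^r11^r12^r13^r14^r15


s1=0, s2=1, s3=1, s4=0

Syndrome = 6 (error at position 6)


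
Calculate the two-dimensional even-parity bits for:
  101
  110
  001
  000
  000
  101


Row parities: 001000
Column parities: 111

Row P: 001000, Col P: 111, Corner: 1


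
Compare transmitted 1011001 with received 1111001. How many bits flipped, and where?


XOR: 0100000

1 error(s) at position(s): 1


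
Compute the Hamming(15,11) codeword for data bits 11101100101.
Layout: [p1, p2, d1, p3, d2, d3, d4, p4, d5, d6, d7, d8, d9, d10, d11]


Parity bits: p1=1, p2=0, p3=0, p4=0

101011001100101


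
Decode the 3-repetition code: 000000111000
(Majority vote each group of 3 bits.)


Groups: 000, 000, 111, 000
Majority votes: 0010

0010


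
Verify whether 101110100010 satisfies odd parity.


Number of 1s: 6

No, parity error (6 ones)


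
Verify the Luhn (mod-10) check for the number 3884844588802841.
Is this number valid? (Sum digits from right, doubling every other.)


Luhn sum = 92
92 mod 10 = 2

Invalid (Luhn sum mod 10 = 2)


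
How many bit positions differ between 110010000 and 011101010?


XOR: 101111010
Count of 1s: 6

6


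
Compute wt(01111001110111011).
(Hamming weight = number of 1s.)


Counting 1s in 01111001110111011

12


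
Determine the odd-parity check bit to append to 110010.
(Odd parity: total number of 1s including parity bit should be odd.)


Number of 1s in data: 3
Parity bit: 0

0


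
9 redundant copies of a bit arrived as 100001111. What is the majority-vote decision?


Ones: 5 out of 9
Threshold: 5

1 (5/9 voted 1)


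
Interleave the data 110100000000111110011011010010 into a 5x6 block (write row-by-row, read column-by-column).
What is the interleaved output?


Matrix:
  110100
  000000
  111110
  011011
  010010
Read columns: 101001011100110101000011100010

101001011100110101000011100010


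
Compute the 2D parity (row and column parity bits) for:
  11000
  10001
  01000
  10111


Row parities: 0010
Column parities: 10110

Row P: 0010, Col P: 10110, Corner: 1


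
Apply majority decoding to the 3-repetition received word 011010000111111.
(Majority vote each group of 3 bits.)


Groups: 011, 010, 000, 111, 111
Majority votes: 10011

10011


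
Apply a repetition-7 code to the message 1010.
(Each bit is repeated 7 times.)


Each bit -> 7 copies

1111111000000011111110000000


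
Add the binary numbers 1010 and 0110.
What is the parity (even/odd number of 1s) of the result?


1010 = 10
0110 = 6
Sum = 16 = 10000
1s count = 1

odd parity (1 ones in 10000)


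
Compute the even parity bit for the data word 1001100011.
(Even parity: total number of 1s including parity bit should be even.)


Number of 1s in data: 5
Parity bit: 1

1


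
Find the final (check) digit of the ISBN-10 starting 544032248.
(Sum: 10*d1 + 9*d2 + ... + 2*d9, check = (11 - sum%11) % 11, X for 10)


Weighted sum: 182
182 mod 11 = 6

Check digit: 5


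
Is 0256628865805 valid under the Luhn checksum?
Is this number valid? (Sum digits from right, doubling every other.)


Luhn sum = 57
57 mod 10 = 7

Invalid (Luhn sum mod 10 = 7)


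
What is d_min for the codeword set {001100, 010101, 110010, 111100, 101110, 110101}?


Comparing all pairs, minimum distance: 1
Can detect 0 errors, correct 0 errors

1


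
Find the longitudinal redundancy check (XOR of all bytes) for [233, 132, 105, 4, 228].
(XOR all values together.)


XOR chain: 233 ^ 132 ^ 105 ^ 4 ^ 228 = 228

228


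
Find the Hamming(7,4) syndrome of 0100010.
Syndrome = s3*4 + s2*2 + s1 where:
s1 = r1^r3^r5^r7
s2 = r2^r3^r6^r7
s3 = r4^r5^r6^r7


s1=0, s2=0, s3=1

Syndrome = 4 (error at position 4)


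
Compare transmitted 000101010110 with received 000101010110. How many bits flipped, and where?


XOR: 000000000000

0 errors (received matches sent)


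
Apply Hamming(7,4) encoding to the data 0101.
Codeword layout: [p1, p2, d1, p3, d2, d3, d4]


Parity bits: p1=0, p2=1, p3=0

0100101


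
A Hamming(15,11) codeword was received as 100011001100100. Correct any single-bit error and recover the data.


Syndrome = 12: error at position 12

Data: 01101101100 (corrected bit 12)


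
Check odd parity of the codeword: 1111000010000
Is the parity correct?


Number of 1s: 5

Yes, parity is correct (5 ones)


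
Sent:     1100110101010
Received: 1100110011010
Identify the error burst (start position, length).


XOR: 0000000110000

Burst at position 7, length 2


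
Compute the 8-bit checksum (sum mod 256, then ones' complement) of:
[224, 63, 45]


Sum = 332 mod 256 = 76
Complement = 179

179


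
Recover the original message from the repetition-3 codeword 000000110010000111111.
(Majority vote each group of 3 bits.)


Groups: 000, 000, 110, 010, 000, 111, 111
Majority votes: 0010011

0010011


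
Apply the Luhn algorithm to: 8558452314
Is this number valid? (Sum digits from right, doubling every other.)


Luhn sum = 47
47 mod 10 = 7

Invalid (Luhn sum mod 10 = 7)


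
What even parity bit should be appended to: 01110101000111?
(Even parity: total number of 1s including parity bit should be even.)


Number of 1s in data: 8
Parity bit: 0

0


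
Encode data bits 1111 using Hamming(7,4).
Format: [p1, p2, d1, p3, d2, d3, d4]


Parity bits: p1=1, p2=1, p3=1

1111111


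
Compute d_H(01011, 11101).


XOR: 10110
Count of 1s: 3

3


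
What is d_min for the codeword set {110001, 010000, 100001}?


Comparing all pairs, minimum distance: 1
Can detect 0 errors, correct 0 errors

1


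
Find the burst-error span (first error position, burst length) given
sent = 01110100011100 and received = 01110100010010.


XOR: 00000000001110

Burst at position 10, length 3


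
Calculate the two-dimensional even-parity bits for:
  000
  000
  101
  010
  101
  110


Row parities: 000100
Column parities: 100

Row P: 000100, Col P: 100, Corner: 1


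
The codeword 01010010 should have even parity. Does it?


Number of 1s: 3

No, parity error (3 ones)


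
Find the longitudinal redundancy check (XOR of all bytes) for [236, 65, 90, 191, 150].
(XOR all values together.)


XOR chain: 236 ^ 65 ^ 90 ^ 191 ^ 150 = 222

222


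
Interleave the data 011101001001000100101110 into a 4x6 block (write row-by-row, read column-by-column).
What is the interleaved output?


Matrix:
  011101
  001001
  000100
  101110
Read columns: 000110001101101100011100

000110001101101100011100


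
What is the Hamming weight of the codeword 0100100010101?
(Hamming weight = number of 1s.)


Counting 1s in 0100100010101

5


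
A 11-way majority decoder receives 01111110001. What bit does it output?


Ones: 7 out of 11
Threshold: 6

1 (7/11 voted 1)


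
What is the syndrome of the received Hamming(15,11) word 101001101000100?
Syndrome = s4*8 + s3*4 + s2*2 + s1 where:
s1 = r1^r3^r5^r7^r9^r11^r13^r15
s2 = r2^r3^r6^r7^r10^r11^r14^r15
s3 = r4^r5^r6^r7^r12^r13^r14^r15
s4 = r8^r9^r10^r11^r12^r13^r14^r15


s1=1, s2=1, s3=1, s4=0

Syndrome = 7 (error at position 7)


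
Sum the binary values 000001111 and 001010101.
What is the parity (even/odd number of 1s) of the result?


000001111 = 15
001010101 = 85
Sum = 100 = 1100100
1s count = 3

odd parity (3 ones in 1100100)


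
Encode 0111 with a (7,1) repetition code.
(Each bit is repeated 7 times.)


Each bit -> 7 copies

0000000111111111111111111111


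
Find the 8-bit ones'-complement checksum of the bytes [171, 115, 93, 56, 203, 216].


Sum = 854 mod 256 = 86
Complement = 169

169


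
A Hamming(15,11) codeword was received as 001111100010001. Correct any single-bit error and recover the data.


Syndrome = 7: error at position 7

Data: 11100010001 (corrected bit 7)


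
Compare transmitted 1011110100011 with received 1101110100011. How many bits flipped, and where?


XOR: 0110000000000

2 error(s) at position(s): 1, 2


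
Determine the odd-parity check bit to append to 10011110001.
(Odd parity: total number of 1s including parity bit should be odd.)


Number of 1s in data: 6
Parity bit: 1

1


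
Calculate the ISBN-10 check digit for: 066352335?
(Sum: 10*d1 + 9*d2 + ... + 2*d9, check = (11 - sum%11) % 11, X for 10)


Weighted sum: 194
194 mod 11 = 7

Check digit: 4


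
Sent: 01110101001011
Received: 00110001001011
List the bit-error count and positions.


XOR: 01000100000000

2 error(s) at position(s): 1, 5


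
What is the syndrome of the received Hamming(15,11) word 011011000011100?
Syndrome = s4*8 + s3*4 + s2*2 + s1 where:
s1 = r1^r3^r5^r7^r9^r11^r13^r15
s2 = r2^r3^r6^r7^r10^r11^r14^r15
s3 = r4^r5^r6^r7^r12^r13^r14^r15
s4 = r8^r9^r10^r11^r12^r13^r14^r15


s1=0, s2=0, s3=0, s4=1

Syndrome = 8 (error at position 8)


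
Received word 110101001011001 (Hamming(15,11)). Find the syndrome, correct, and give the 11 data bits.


Syndrome = 0: no error detected

Data: 00101011001 (no errors)


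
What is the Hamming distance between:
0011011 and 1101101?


XOR: 1110110
Count of 1s: 5

5


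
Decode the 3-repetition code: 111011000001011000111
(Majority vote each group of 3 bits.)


Groups: 111, 011, 000, 001, 011, 000, 111
Majority votes: 1100101

1100101


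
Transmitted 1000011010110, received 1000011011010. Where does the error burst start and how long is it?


XOR: 0000000001100

Burst at position 9, length 2


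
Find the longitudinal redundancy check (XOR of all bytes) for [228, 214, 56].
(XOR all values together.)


XOR chain: 228 ^ 214 ^ 56 = 10

10


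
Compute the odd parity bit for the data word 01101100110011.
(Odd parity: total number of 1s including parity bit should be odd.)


Number of 1s in data: 8
Parity bit: 1

1


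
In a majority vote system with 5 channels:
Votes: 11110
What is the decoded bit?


Ones: 4 out of 5
Threshold: 3

1 (4/5 voted 1)


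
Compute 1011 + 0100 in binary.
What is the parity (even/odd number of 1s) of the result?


1011 = 11
0100 = 4
Sum = 15 = 1111
1s count = 4

even parity (4 ones in 1111)


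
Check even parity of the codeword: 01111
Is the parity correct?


Number of 1s: 4

Yes, parity is correct (4 ones)


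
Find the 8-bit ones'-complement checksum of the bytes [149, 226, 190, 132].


Sum = 697 mod 256 = 185
Complement = 70

70


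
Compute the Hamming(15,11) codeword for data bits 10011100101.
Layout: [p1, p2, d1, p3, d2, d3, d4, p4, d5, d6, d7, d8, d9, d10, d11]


Parity bits: p1=1, p2=0, p3=1, p4=0

101100101100101


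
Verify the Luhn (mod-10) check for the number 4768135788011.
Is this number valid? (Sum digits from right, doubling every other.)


Luhn sum = 57
57 mod 10 = 7

Invalid (Luhn sum mod 10 = 7)


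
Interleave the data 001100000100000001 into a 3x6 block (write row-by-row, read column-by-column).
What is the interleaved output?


Matrix:
  001100
  000100
  000001
Read columns: 000000100110000001

000000100110000001


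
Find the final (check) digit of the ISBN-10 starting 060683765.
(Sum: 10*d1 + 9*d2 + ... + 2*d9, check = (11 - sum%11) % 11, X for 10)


Weighted sum: 215
215 mod 11 = 6

Check digit: 5


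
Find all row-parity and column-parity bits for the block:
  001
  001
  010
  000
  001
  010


Row parities: 111011
Column parities: 001

Row P: 111011, Col P: 001, Corner: 1


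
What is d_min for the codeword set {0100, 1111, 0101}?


Comparing all pairs, minimum distance: 1
Can detect 0 errors, correct 0 errors

1


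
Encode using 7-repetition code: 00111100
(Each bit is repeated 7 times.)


Each bit -> 7 copies

00000000000000111111111111111111111111111100000000000000


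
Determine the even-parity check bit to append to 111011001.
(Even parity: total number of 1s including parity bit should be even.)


Number of 1s in data: 6
Parity bit: 0

0


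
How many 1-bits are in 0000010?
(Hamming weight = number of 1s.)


Counting 1s in 0000010

1


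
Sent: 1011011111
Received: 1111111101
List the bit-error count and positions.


XOR: 0100100010

3 error(s) at position(s): 1, 4, 8


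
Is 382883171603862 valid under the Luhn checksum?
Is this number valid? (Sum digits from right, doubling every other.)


Luhn sum = 62
62 mod 10 = 2

Invalid (Luhn sum mod 10 = 2)


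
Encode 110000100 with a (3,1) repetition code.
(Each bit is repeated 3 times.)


Each bit -> 3 copies

111111000000000000111000000


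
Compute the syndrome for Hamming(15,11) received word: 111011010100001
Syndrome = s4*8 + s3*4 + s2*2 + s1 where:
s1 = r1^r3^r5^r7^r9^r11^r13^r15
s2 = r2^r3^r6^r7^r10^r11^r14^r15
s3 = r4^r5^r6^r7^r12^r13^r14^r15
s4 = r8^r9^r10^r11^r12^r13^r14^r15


s1=0, s2=1, s3=1, s4=1

Syndrome = 14 (error at position 14)


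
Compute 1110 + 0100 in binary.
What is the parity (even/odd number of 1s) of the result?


1110 = 14
0100 = 4
Sum = 18 = 10010
1s count = 2

even parity (2 ones in 10010)


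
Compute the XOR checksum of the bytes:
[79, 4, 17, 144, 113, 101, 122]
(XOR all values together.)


XOR chain: 79 ^ 4 ^ 17 ^ 144 ^ 113 ^ 101 ^ 122 = 164

164


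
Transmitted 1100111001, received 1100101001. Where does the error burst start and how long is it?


XOR: 0000010000

Burst at position 5, length 1


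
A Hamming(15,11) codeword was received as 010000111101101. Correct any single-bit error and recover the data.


Syndrome = 0: no error detected

Data: 00011101101 (no errors)


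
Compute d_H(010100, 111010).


XOR: 101110
Count of 1s: 4

4


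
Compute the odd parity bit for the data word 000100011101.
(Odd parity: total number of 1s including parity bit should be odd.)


Number of 1s in data: 5
Parity bit: 0

0


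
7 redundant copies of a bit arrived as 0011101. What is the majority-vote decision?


Ones: 4 out of 7
Threshold: 4

1 (4/7 voted 1)


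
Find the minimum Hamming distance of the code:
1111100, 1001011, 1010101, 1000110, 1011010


Comparing all pairs, minimum distance: 2
Can detect 1 errors, correct 0 errors

2


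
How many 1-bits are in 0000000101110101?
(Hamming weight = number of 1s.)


Counting 1s in 0000000101110101

6


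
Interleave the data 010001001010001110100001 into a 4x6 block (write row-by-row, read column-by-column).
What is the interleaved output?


Matrix:
  010001
  001010
  001110
  100001
Read columns: 000110000110001001101001

000110000110001001101001


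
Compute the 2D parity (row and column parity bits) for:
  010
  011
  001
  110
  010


Row parities: 10101
Column parities: 100

Row P: 10101, Col P: 100, Corner: 1


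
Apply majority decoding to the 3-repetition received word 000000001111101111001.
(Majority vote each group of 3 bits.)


Groups: 000, 000, 001, 111, 101, 111, 001
Majority votes: 0001110

0001110


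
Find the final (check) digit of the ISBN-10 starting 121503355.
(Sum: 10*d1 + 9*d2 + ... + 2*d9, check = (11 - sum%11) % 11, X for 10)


Weighted sum: 123
123 mod 11 = 2

Check digit: 9


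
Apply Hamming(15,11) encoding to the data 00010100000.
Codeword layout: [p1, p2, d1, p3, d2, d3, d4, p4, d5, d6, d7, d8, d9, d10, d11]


Parity bits: p1=1, p2=0, p3=1, p4=1

100100110100000


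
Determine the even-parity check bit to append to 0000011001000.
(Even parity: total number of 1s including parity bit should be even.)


Number of 1s in data: 3
Parity bit: 1

1


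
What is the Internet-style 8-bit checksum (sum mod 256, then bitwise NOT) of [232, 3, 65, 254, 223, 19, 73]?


Sum = 869 mod 256 = 101
Complement = 154

154


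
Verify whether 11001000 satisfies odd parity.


Number of 1s: 3

Yes, parity is correct (3 ones)


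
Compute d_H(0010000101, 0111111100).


XOR: 0101111001
Count of 1s: 6

6


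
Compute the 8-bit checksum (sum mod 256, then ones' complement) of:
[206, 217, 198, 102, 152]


Sum = 875 mod 256 = 107
Complement = 148

148


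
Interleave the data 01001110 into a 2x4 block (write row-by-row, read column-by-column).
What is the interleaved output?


Matrix:
  0100
  1110
Read columns: 01110100

01110100


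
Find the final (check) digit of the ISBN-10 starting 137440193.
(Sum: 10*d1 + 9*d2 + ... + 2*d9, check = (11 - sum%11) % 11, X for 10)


Weighted sum: 182
182 mod 11 = 6

Check digit: 5


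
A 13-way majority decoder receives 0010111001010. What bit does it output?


Ones: 6 out of 13
Threshold: 7

0 (6/13 voted 1)


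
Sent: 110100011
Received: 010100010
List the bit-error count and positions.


XOR: 100000001

2 error(s) at position(s): 0, 8


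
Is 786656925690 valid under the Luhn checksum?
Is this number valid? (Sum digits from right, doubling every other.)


Luhn sum = 56
56 mod 10 = 6

Invalid (Luhn sum mod 10 = 6)


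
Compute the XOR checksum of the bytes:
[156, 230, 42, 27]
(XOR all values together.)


XOR chain: 156 ^ 230 ^ 42 ^ 27 = 75

75


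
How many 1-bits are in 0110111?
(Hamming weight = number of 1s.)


Counting 1s in 0110111

5


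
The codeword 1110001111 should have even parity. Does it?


Number of 1s: 7

No, parity error (7 ones)


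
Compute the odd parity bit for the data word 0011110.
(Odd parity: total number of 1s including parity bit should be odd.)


Number of 1s in data: 4
Parity bit: 1

1


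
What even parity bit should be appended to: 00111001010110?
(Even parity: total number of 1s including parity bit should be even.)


Number of 1s in data: 7
Parity bit: 1

1


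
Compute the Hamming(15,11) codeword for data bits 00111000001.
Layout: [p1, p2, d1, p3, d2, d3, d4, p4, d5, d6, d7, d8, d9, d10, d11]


Parity bits: p1=1, p2=1, p3=1, p4=0

110101101000001


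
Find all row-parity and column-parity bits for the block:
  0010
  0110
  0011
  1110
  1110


Row parities: 10011
Column parities: 0111

Row P: 10011, Col P: 0111, Corner: 1


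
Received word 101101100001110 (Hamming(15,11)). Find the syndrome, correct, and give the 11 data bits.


Syndrome = 8: error at position 8

Data: 10110001110 (corrected bit 8)


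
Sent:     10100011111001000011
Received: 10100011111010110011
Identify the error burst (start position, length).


XOR: 00000000000011110000

Burst at position 12, length 4


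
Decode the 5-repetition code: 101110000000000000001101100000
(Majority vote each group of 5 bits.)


Groups: 10111, 00000, 00000, 00000, 11011, 00000
Majority votes: 100010

100010


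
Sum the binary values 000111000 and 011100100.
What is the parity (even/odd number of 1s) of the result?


000111000 = 56
011100100 = 228
Sum = 284 = 100011100
1s count = 4

even parity (4 ones in 100011100)


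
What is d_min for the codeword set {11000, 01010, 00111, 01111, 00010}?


Comparing all pairs, minimum distance: 1
Can detect 0 errors, correct 0 errors

1


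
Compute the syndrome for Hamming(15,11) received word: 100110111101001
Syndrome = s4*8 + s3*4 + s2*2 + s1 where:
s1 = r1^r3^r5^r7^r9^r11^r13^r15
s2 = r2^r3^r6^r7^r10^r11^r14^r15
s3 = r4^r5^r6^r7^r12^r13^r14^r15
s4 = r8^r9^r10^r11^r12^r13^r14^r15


s1=1, s2=1, s3=1, s4=1

Syndrome = 15 (error at position 15)


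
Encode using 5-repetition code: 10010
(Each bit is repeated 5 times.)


Each bit -> 5 copies

1111100000000001111100000


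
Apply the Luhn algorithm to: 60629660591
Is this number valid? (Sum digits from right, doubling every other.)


Luhn sum = 49
49 mod 10 = 9

Invalid (Luhn sum mod 10 = 9)


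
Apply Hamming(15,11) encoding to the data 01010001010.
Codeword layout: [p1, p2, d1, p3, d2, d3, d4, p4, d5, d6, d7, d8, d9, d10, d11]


Parity bits: p1=0, p2=0, p3=0, p4=0

000010100001010


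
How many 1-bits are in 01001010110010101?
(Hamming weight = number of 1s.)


Counting 1s in 01001010110010101

8


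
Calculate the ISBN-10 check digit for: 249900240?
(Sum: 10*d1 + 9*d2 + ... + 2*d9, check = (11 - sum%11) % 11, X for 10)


Weighted sum: 211
211 mod 11 = 2

Check digit: 9


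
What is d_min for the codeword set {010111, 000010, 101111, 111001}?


Comparing all pairs, minimum distance: 3
Can detect 2 errors, correct 1 errors

3


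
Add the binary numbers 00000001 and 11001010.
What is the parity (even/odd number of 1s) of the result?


00000001 = 1
11001010 = 202
Sum = 203 = 11001011
1s count = 5

odd parity (5 ones in 11001011)


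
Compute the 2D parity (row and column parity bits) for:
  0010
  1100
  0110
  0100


Row parities: 1001
Column parities: 1100

Row P: 1001, Col P: 1100, Corner: 0


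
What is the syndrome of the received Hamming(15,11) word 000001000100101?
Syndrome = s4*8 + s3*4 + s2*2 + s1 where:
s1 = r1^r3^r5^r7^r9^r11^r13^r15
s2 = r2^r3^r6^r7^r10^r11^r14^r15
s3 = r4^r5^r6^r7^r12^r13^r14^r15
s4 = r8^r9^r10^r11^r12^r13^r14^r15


s1=0, s2=1, s3=1, s4=1

Syndrome = 14 (error at position 14)


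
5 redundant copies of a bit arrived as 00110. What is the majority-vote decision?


Ones: 2 out of 5
Threshold: 3

0 (2/5 voted 1)


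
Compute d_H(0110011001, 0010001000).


XOR: 0100010001
Count of 1s: 3

3


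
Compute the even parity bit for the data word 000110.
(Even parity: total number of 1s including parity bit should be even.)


Number of 1s in data: 2
Parity bit: 0

0


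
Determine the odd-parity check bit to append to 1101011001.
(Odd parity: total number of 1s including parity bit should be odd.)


Number of 1s in data: 6
Parity bit: 1

1


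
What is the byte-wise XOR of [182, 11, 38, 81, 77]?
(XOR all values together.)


XOR chain: 182 ^ 11 ^ 38 ^ 81 ^ 77 = 135

135


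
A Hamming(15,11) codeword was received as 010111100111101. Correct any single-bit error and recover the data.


Syndrome = 13: error at position 13

Data: 01110111001 (corrected bit 13)


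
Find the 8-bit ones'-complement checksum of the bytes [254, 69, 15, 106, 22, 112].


Sum = 578 mod 256 = 66
Complement = 189

189


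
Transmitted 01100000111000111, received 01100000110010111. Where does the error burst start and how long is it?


XOR: 00000000001010000

Burst at position 10, length 3


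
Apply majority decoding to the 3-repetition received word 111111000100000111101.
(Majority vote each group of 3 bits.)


Groups: 111, 111, 000, 100, 000, 111, 101
Majority votes: 1100011

1100011


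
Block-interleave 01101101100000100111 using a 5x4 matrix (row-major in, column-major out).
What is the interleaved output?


Matrix:
  0110
  1101
  1000
  0010
  0111
Read columns: 01100110011001101001

01100110011001101001


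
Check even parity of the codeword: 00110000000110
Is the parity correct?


Number of 1s: 4

Yes, parity is correct (4 ones)


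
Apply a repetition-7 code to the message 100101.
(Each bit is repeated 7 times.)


Each bit -> 7 copies

111111100000000000000111111100000001111111


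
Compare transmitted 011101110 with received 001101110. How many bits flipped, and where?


XOR: 010000000

1 error(s) at position(s): 1


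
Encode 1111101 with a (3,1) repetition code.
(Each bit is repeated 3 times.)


Each bit -> 3 copies

111111111111111000111


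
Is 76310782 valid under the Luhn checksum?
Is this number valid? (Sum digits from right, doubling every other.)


Luhn sum = 34
34 mod 10 = 4

Invalid (Luhn sum mod 10 = 4)


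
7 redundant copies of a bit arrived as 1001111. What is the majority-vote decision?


Ones: 5 out of 7
Threshold: 4

1 (5/7 voted 1)


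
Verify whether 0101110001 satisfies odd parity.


Number of 1s: 5

Yes, parity is correct (5 ones)


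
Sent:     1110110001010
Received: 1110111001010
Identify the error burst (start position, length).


XOR: 0000001000000

Burst at position 6, length 1


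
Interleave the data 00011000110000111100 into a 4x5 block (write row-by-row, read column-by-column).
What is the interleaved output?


Matrix:
  00011
  00011
  00001
  11100
Read columns: 00010001000111001110

00010001000111001110


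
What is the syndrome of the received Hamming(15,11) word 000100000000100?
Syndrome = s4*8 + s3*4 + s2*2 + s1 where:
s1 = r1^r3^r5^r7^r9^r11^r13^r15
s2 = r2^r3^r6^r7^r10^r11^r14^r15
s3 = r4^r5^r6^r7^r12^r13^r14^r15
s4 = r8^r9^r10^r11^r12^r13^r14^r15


s1=1, s2=0, s3=0, s4=1

Syndrome = 9 (error at position 9)


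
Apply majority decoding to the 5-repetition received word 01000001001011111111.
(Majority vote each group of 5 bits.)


Groups: 01000, 00100, 10111, 11111
Majority votes: 0011

0011


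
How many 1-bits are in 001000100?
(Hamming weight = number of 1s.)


Counting 1s in 001000100

2


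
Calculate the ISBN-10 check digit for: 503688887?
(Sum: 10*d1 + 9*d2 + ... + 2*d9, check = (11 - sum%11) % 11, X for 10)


Weighted sum: 274
274 mod 11 = 10

Check digit: 1


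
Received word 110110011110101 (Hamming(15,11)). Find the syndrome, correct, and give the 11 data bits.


Syndrome = 0: no error detected

Data: 01001110101 (no errors)


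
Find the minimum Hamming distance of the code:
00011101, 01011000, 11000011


Comparing all pairs, minimum distance: 3
Can detect 2 errors, correct 1 errors

3


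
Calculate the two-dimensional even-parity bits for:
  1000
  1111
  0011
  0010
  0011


Row parities: 10010
Column parities: 0101

Row P: 10010, Col P: 0101, Corner: 0


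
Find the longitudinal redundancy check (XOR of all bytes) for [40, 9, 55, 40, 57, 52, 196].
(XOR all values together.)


XOR chain: 40 ^ 9 ^ 55 ^ 40 ^ 57 ^ 52 ^ 196 = 247

247


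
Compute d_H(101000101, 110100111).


XOR: 011100010
Count of 1s: 4

4
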